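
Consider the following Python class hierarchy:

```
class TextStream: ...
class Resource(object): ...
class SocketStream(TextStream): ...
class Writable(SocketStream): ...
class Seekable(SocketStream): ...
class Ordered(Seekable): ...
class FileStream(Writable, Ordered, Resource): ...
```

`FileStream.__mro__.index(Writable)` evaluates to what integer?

1

L[FileStream] = FileStream + merge(L[Writable], L[Ordered], L[Resource], [Writable Ordered Resource])
  take Writable:  [Writable SocketStream TextStream object] + [Ordered Seekable SocketStream TextStream object] + [Resource object] + [Writable Ordered Resource]
  take Ordered:  [SocketStream TextStream object] + [Ordered Seekable SocketStream TextStream object] + [Resource object] + [Ordered Resource]
  take Seekable:  [SocketStream TextStream object] + [Seekable SocketStream TextStream object] + [Resource object] + [Resource]
  take SocketStream:  [SocketStream TextStream object] + [SocketStream TextStream object] + [Resource object] + [Resource]
  take TextStream:  [TextStream object] + [TextStream object] + [Resource object] + [Resource]
  take Resource:  [object] + [object] + [Resource object] + [Resource]
  take object:  [object] + [object] + [object]
MRO: FileStream Writable Ordered Seekable SocketStream TextStream Resource object
Writable sits at index 1.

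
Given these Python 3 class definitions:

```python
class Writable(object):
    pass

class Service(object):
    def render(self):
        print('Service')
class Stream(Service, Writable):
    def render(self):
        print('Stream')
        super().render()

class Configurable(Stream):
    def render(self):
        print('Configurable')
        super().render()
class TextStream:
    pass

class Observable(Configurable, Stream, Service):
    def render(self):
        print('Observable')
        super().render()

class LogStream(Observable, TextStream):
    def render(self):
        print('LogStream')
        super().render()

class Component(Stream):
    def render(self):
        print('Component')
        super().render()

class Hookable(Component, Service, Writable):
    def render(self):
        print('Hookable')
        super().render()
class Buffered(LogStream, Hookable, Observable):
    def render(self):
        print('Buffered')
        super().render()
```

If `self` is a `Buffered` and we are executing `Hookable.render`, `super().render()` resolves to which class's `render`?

L[Buffered] = Buffered + merge(L[LogStream], L[Hookable], L[Observable], [LogStream Hookable Observable])
  take LogStream:  [LogStream Observable Configurable Stream Service Writable TextStream object] + [Hookable Component Stream Service Writable object] + [Observable Configurable Stream Service Writable object] + [LogStream Hookable Observable]
  take Hookable:  [Observable Configurable Stream Service Writable TextStream object] + [Hookable Component Stream Service Writable object] + [Observable Configurable Stream Service Writable object] + [Hookable Observable]
  take Observable:  [Observable Configurable Stream Service Writable TextStream object] + [Component Stream Service Writable object] + [Observable Configurable Stream Service Writable object] + [Observable]
  take Configurable:  [Configurable Stream Service Writable TextStream object] + [Component Stream Service Writable object] + [Configurable Stream Service Writable object]
  take Component:  [Stream Service Writable TextStream object] + [Component Stream Service Writable object] + [Stream Service Writable object]
  take Stream:  [Stream Service Writable TextStream object] + [Stream Service Writable object] + [Stream Service Writable object]
  take Service:  [Service Writable TextStream object] + [Service Writable object] + [Service Writable object]
  take Writable:  [Writable TextStream object] + [Writable object] + [Writable object]
  take TextStream:  [TextStream object] + [object] + [object]
  take object:  [object] + [object] + [object]
MRO: Buffered LogStream Hookable Observable Configurable Component Stream Service Writable TextStream object
super() in Hookable.render on a Buffered instance goes to the class after Hookable in Buffered's MRO: Observable.

Observable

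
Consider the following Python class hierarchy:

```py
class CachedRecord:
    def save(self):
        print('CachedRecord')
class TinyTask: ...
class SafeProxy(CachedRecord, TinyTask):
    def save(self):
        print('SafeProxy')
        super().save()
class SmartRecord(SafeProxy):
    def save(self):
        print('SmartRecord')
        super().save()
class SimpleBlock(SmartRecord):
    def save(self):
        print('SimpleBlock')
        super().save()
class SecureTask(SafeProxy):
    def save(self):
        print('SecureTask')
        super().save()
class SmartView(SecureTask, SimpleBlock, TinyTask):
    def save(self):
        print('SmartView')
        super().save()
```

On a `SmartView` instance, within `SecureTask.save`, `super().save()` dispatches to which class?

L[SmartView] = SmartView + merge(L[SecureTask], L[SimpleBlock], L[TinyTask], [SecureTask SimpleBlock TinyTask])
  take SecureTask:  [SecureTask SafeProxy CachedRecord TinyTask object] + [SimpleBlock SmartRecord SafeProxy CachedRecord TinyTask object] + [TinyTask object] + [SecureTask SimpleBlock TinyTask]
  take SimpleBlock:  [SafeProxy CachedRecord TinyTask object] + [SimpleBlock SmartRecord SafeProxy CachedRecord TinyTask object] + [TinyTask object] + [SimpleBlock TinyTask]
  take SmartRecord:  [SafeProxy CachedRecord TinyTask object] + [SmartRecord SafeProxy CachedRecord TinyTask object] + [TinyTask object] + [TinyTask]
  take SafeProxy:  [SafeProxy CachedRecord TinyTask object] + [SafeProxy CachedRecord TinyTask object] + [TinyTask object] + [TinyTask]
  take CachedRecord:  [CachedRecord TinyTask object] + [CachedRecord TinyTask object] + [TinyTask object] + [TinyTask]
  take TinyTask:  [TinyTask object] + [TinyTask object] + [TinyTask object] + [TinyTask]
  take object:  [object] + [object] + [object]
MRO: SmartView SecureTask SimpleBlock SmartRecord SafeProxy CachedRecord TinyTask object
super() in SecureTask.save on a SmartView instance goes to the class after SecureTask in SmartView's MRO: SimpleBlock.

SimpleBlock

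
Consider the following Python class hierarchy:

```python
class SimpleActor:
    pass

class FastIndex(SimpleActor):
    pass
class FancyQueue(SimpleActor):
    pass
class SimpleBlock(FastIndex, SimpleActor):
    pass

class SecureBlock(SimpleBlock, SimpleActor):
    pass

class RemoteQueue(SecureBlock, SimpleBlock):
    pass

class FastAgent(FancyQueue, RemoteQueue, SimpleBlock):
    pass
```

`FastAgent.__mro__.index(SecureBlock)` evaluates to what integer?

L[FastAgent] = FastAgent + merge(L[FancyQueue], L[RemoteQueue], L[SimpleBlock], [FancyQueue RemoteQueue SimpleBlock])
  take FancyQueue:  [FancyQueue SimpleActor object] + [RemoteQueue SecureBlock SimpleBlock FastIndex SimpleActor object] + [SimpleBlock FastIndex SimpleActor object] + [FancyQueue RemoteQueue SimpleBlock]
  take RemoteQueue:  [SimpleActor object] + [RemoteQueue SecureBlock SimpleBlock FastIndex SimpleActor object] + [SimpleBlock FastIndex SimpleActor object] + [RemoteQueue SimpleBlock]
  take SecureBlock:  [SimpleActor object] + [SecureBlock SimpleBlock FastIndex SimpleActor object] + [SimpleBlock FastIndex SimpleActor object] + [SimpleBlock]
  take SimpleBlock:  [SimpleActor object] + [SimpleBlock FastIndex SimpleActor object] + [SimpleBlock FastIndex SimpleActor object] + [SimpleBlock]
  take FastIndex:  [SimpleActor object] + [FastIndex SimpleActor object] + [FastIndex SimpleActor object]
  take SimpleActor:  [SimpleActor object] + [SimpleActor object] + [SimpleActor object]
  take object:  [object] + [object] + [object]
MRO: FastAgent FancyQueue RemoteQueue SecureBlock SimpleBlock FastIndex SimpleActor object
SecureBlock sits at index 3.

3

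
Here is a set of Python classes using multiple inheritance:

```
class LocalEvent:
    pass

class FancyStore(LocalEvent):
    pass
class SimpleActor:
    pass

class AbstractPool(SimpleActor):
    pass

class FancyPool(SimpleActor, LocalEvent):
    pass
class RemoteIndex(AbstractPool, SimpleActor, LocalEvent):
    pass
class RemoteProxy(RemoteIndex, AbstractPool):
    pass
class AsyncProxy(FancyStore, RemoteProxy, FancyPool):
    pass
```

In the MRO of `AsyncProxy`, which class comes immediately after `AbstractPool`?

L[AsyncProxy] = AsyncProxy + merge(L[FancyStore], L[RemoteProxy], L[FancyPool], [FancyStore RemoteProxy FancyPool])
  take FancyStore:  [FancyStore LocalEvent object] + [RemoteProxy RemoteIndex AbstractPool SimpleActor LocalEvent object] + [FancyPool SimpleActor LocalEvent object] + [FancyStore RemoteProxy FancyPool]
  take RemoteProxy:  [LocalEvent object] + [RemoteProxy RemoteIndex AbstractPool SimpleActor LocalEvent object] + [FancyPool SimpleActor LocalEvent object] + [RemoteProxy FancyPool]
  take RemoteIndex:  [LocalEvent object] + [RemoteIndex AbstractPool SimpleActor LocalEvent object] + [FancyPool SimpleActor LocalEvent object] + [FancyPool]
  take AbstractPool:  [LocalEvent object] + [AbstractPool SimpleActor LocalEvent object] + [FancyPool SimpleActor LocalEvent object] + [FancyPool]
  take FancyPool:  [LocalEvent object] + [SimpleActor LocalEvent object] + [FancyPool SimpleActor LocalEvent object] + [FancyPool]
  take SimpleActor:  [LocalEvent object] + [SimpleActor LocalEvent object] + [SimpleActor LocalEvent object]
  take LocalEvent:  [LocalEvent object] + [LocalEvent object] + [LocalEvent object]
  take object:  [object] + [object] + [object]
MRO: AsyncProxy FancyStore RemoteProxy RemoteIndex AbstractPool FancyPool SimpleActor LocalEvent object
AbstractPool is at position 4; next is FancyPool.

FancyPool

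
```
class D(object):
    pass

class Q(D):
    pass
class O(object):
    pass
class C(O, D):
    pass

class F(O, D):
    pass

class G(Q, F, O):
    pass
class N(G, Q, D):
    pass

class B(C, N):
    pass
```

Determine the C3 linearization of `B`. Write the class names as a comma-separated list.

B, C, N, G, Q, F, O, D, object

L[B] = B + merge(L[C], L[N], [C N])
  take C:  [C O D object] + [N G Q F O D object] + [C N]
  take N:  [O D object] + [N G Q F O D object] + [N]
  take G:  [O D object] + [G Q F O D object]
  take Q:  [O D object] + [Q F O D object]
  take F:  [O D object] + [F O D object]
  take O:  [O D object] + [O D object]
  take D:  [D object] + [D object]
  take object:  [object] + [object]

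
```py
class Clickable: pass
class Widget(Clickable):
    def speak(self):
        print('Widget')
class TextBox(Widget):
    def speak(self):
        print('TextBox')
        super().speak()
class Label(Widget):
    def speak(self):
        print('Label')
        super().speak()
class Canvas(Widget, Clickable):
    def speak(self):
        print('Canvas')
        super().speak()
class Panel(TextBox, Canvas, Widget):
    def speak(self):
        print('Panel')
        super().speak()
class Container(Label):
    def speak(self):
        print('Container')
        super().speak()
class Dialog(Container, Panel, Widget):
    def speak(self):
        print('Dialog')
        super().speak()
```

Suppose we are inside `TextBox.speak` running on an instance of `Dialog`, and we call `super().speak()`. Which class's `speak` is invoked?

Canvas

L[Dialog] = Dialog + merge(L[Container], L[Panel], L[Widget], [Container Panel Widget])
  take Container:  [Container Label Widget Clickable object] + [Panel TextBox Canvas Widget Clickable object] + [Widget Clickable object] + [Container Panel Widget]
  take Label:  [Label Widget Clickable object] + [Panel TextBox Canvas Widget Clickable object] + [Widget Clickable object] + [Panel Widget]
  take Panel:  [Widget Clickable object] + [Panel TextBox Canvas Widget Clickable object] + [Widget Clickable object] + [Panel Widget]
  take TextBox:  [Widget Clickable object] + [TextBox Canvas Widget Clickable object] + [Widget Clickable object] + [Widget]
  take Canvas:  [Widget Clickable object] + [Canvas Widget Clickable object] + [Widget Clickable object] + [Widget]
  take Widget:  [Widget Clickable object] + [Widget Clickable object] + [Widget Clickable object] + [Widget]
  take Clickable:  [Clickable object] + [Clickable object] + [Clickable object]
  take object:  [object] + [object] + [object]
MRO: Dialog Container Label Panel TextBox Canvas Widget Clickable object
super() in TextBox.speak on a Dialog instance goes to the class after TextBox in Dialog's MRO: Canvas.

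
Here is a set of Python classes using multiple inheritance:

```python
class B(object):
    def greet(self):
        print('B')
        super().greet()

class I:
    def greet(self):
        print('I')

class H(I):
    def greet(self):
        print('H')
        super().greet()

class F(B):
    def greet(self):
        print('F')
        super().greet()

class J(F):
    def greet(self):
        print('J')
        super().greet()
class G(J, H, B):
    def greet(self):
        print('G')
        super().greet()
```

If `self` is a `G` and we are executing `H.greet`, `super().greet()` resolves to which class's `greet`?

L[G] = G + merge(L[J], L[H], L[B], [J H B])
  take J:  [J F B object] + [H I object] + [B object] + [J H B]
  take F:  [F B object] + [H I object] + [B object] + [H B]
  take H:  [B object] + [H I object] + [B object] + [H B]
  take B:  [B object] + [I object] + [B object] + [B]
  take I:  [object] + [I object] + [object]
  take object:  [object] + [object] + [object]
MRO: G J F H B I object
super() in H.greet on a G instance goes to the class after H in G's MRO: B.

B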